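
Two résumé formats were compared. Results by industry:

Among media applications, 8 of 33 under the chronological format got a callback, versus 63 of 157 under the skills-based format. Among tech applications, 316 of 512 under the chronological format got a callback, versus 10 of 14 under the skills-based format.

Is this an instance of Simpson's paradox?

Media: the chronological format 8/33 = 24.2%, the skills-based format 63/157 = 40.1% → the skills-based format
Tech: the chronological format 316/512 = 61.7%, the skills-based format 10/14 = 71.4% → the skills-based format
Overall: the chronological format 324/545 = 59.4%, the skills-based format 73/171 = 42.7% → the chronological format
The skills-based format wins each industry group but the chronological format wins overall — the comparison reverses. The skills-based format's applications skew toward media, which has a lower base rate.

Yes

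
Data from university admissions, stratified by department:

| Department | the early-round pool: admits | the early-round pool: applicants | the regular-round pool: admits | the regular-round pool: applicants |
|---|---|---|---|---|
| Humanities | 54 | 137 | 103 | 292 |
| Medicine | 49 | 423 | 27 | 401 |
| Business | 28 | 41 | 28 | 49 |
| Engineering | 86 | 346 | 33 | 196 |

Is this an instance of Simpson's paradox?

Humanities: the early-round pool 54/137 = 39.4%, the regular-round pool 103/292 = 35.3% → the early-round pool
Medicine: the early-round pool 49/423 = 11.6%, the regular-round pool 27/401 = 6.7% → the early-round pool
Business: the early-round pool 28/41 = 68.3%, the regular-round pool 28/49 = 57.1% → the early-round pool
Engineering: the early-round pool 86/346 = 24.9%, the regular-round pool 33/196 = 16.8% → the early-round pool
Overall: the early-round pool 217/947 = 22.9%, the regular-round pool 191/938 = 20.4% → the early-round pool
The early-round pool wins overall and in every department group — no reversal.

No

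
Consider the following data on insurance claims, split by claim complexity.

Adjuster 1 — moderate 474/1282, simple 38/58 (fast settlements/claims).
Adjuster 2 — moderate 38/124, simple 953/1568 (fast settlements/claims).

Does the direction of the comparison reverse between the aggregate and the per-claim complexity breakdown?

Yes

Moderate: Adjuster 1 474/1282 = 37.0%, Adjuster 2 38/124 = 30.6% → Adjuster 1
Simple: Adjuster 1 38/58 = 65.5%, Adjuster 2 953/1568 = 60.8% → Adjuster 1
Overall: Adjuster 1 512/1340 = 38.2%, Adjuster 2 991/1692 = 58.6% → Adjuster 2
Adjuster 1 wins each claim group but Adjuster 2 wins overall — the comparison reverses. Adjuster 1's claims skew toward moderate, which has a lower base rate.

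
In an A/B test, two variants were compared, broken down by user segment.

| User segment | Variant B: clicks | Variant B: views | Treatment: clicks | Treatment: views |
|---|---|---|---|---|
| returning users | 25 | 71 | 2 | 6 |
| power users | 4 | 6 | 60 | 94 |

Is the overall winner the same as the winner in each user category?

No

Returning users: Variant B 25/71 = 35.2%, Treatment 2/6 = 33.3% → Variant B
Power users: Variant B 4/6 = 66.7%, Treatment 60/94 = 63.8% → Variant B
Overall: Variant B 29/77 = 37.7%, Treatment 62/100 = 62.0% → Treatment
Variant B wins each user group but Treatment wins overall — the comparison reverses. Variant B's views skew toward returning users, which has a lower base rate.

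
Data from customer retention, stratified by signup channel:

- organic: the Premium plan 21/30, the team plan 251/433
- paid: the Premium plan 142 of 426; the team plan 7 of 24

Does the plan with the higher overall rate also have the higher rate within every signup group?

No

Organic: the Premium plan 21/30 = 70.0%, the team plan 251/433 = 58.0% → the Premium plan
Paid: the Premium plan 142/426 = 33.3%, the team plan 7/24 = 29.2% → the Premium plan
Overall: the Premium plan 163/456 = 35.7%, the team plan 258/457 = 56.5% → the team plan
The Premium plan wins each signup group but the team plan wins overall — the comparison reverses. The Premium plan's customers skew toward paid, which has a lower base rate.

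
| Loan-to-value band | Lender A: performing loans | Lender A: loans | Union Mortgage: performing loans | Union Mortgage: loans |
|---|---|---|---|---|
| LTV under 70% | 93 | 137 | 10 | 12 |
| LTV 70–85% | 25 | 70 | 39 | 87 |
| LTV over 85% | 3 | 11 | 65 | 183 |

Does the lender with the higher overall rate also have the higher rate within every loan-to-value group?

LTV under 70%: Lender A 93/137 = 67.9%, Union Mortgage 10/12 = 83.3% → Union Mortgage
LTV 70–85%: Lender A 25/70 = 35.7%, Union Mortgage 39/87 = 44.8% → Union Mortgage
LTV over 85%: Lender A 3/11 = 27.3%, Union Mortgage 65/183 = 35.5% → Union Mortgage
Overall: Lender A 121/218 = 55.5%, Union Mortgage 114/282 = 40.4% → Lender A
Union Mortgage wins each loan-to-value group but Lender A wins overall — the comparison reverses. Union Mortgage's loans skew toward LTV over 85%, which has a lower base rate.

No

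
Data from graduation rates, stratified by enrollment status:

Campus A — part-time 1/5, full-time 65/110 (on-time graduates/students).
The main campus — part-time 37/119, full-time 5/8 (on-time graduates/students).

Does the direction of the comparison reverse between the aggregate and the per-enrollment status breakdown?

Yes

Part-time: Campus A 1/5 = 20.0%, the main campus 37/119 = 31.1% → the main campus
Full-time: Campus A 65/110 = 59.1%, the main campus 5/8 = 62.5% → the main campus
Overall: Campus A 66/115 = 57.4%, the main campus 42/127 = 33.1% → Campus A
The main campus wins each enrollment group but Campus A wins overall — the comparison reverses. The main campus's students skew toward part-time, which has a lower base rate.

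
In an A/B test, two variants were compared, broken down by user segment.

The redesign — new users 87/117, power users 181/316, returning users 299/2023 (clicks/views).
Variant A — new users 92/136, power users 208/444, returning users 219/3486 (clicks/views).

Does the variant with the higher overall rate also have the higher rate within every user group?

Yes

New users: the redesign 87/117 = 74.4%, Variant A 92/136 = 67.6% → the redesign
Power users: the redesign 181/316 = 57.3%, Variant A 208/444 = 46.8% → the redesign
Returning users: the redesign 299/2023 = 14.8%, Variant A 219/3486 = 6.3% → the redesign
Overall: the redesign 567/2456 = 23.1%, Variant A 519/4066 = 12.8% → the redesign
The redesign wins overall and in every user group — no reversal.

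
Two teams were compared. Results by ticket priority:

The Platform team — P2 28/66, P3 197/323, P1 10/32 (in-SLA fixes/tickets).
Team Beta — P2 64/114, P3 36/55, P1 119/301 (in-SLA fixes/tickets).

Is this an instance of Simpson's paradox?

Yes

P2: the Platform team 28/66 = 42.4%, Team Beta 64/114 = 56.1% → Team Beta
P3: the Platform team 197/323 = 61.0%, Team Beta 36/55 = 65.5% → Team Beta
P1: the Platform team 10/32 = 31.2%, Team Beta 119/301 = 39.5% → Team Beta
Overall: the Platform team 235/421 = 55.8%, Team Beta 219/470 = 46.6% → the Platform team
Team Beta wins each ticket group but the Platform team wins overall — the comparison reverses. Team Beta's tickets skew toward P1, which has a lower base rate.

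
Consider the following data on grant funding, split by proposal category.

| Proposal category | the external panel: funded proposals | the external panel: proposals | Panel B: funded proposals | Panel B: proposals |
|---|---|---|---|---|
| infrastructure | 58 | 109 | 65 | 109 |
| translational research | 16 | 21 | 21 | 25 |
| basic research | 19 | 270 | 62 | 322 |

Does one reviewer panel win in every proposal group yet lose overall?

No

Infrastructure: the external panel 58/109 = 53.2%, Panel B 65/109 = 59.6% → Panel B
Translational research: the external panel 16/21 = 76.2%, Panel B 21/25 = 84.0% → Panel B
Basic research: the external panel 19/270 = 7.0%, Panel B 62/322 = 19.3% → Panel B
Overall: the external panel 93/400 = 23.2%, Panel B 148/456 = 32.5% → Panel B
Panel B wins overall and in every proposal group — no reversal.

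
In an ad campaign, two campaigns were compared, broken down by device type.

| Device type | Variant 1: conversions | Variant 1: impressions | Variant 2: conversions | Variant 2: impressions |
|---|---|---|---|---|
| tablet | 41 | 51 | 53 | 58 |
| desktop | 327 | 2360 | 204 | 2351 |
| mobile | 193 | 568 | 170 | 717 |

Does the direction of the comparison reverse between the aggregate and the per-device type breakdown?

No

Tablet: Variant 1 41/51 = 80.4%, Variant 2 53/58 = 91.4% → Variant 2
Desktop: Variant 1 327/2360 = 13.9%, Variant 2 204/2351 = 8.7% → Variant 1
Mobile: Variant 1 193/568 = 34.0%, Variant 2 170/717 = 23.7% → Variant 1
Overall: Variant 1 561/2979 = 18.8%, Variant 2 427/3126 = 13.7% → Variant 1
Neither sweeps: Variant 1 wins 2 of 3 groups, Variant 2 wins 1. Variant 1 wins overall but not every group — no Simpson reversal.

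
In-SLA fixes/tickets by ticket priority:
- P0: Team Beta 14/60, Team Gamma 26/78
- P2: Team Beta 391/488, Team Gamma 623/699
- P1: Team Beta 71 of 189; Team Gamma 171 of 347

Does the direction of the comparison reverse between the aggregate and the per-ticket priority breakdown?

P0: Team Beta 14/60 = 23.3%, Team Gamma 26/78 = 33.3% → Team Gamma
P2: Team Beta 391/488 = 80.1%, Team Gamma 623/699 = 89.1% → Team Gamma
P1: Team Beta 71/189 = 37.6%, Team Gamma 171/347 = 49.3% → Team Gamma
Overall: Team Beta 476/737 = 64.6%, Team Gamma 820/1124 = 73.0% → Team Gamma
Team Gamma wins overall and in every ticket group — no reversal.

No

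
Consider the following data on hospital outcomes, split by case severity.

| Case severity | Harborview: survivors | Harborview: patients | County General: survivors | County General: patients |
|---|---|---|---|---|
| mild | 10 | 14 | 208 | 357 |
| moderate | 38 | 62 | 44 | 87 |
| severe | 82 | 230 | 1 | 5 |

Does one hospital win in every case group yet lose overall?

Yes

Mild: Harborview 10/14 = 71.4%, County General 208/357 = 58.3% → Harborview
Moderate: Harborview 38/62 = 61.3%, County General 44/87 = 50.6% → Harborview
Severe: Harborview 82/230 = 35.7%, County General 1/5 = 20.0% → Harborview
Overall: Harborview 130/306 = 42.5%, County General 253/449 = 56.3% → County General
Harborview wins each case group but County General wins overall — the comparison reverses. Harborview's patients skew toward severe, which has a lower base rate.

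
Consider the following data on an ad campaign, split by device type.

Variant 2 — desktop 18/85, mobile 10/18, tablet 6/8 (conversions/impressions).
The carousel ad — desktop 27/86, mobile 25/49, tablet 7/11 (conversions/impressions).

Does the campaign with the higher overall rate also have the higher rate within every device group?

No

Desktop: Variant 2 18/85 = 21.2%, the carousel ad 27/86 = 31.4% → the carousel ad
Mobile: Variant 2 10/18 = 55.6%, the carousel ad 25/49 = 51.0% → Variant 2
Tablet: Variant 2 6/8 = 75.0%, the carousel ad 7/11 = 63.6% → Variant 2
Overall: Variant 2 34/111 = 30.6%, the carousel ad 59/146 = 40.4% → the carousel ad
Neither sweeps: Variant 2 wins 2 of 3 groups, the carousel ad wins 1. The carousel ad wins overall but not every group — no Simpson reversal.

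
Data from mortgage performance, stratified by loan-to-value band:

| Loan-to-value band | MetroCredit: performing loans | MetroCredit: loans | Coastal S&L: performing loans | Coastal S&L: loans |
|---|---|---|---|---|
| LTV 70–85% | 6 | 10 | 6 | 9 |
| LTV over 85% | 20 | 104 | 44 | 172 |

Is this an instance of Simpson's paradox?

No

LTV 70–85%: MetroCredit 6/10 = 60.0%, Coastal S&L 6/9 = 66.7% → Coastal S&L
LTV over 85%: MetroCredit 20/104 = 19.2%, Coastal S&L 44/172 = 25.6% → Coastal S&L
Overall: MetroCredit 26/114 = 22.8%, Coastal S&L 50/181 = 27.6% → Coastal S&L
Coastal S&L wins overall and in every loan-to-value group — no reversal.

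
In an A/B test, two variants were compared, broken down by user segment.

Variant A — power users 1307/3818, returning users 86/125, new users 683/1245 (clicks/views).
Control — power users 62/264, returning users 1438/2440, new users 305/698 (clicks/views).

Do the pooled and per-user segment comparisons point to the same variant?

Power users: Variant A 1307/3818 = 34.2%, Control 62/264 = 23.5% → Variant A
Returning users: Variant A 86/125 = 68.8%, Control 1438/2440 = 58.9% → Variant A
New users: Variant A 683/1245 = 54.9%, Control 305/698 = 43.7% → Variant A
Overall: Variant A 2076/5188 = 40.0%, Control 1805/3402 = 53.1% → Control
Variant A wins each user group but Control wins overall — the comparison reverses. Variant A's views skew toward power users, which has a lower base rate.

No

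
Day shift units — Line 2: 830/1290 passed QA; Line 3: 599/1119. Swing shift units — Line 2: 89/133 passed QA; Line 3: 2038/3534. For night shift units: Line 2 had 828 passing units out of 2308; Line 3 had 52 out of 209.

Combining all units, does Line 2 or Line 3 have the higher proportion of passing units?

Line 3

Day shift: Line 2 830/1290 = 64.3%, Line 3 599/1119 = 53.5% → Line 2
Swing shift: Line 2 89/133 = 66.9%, Line 3 2038/3534 = 57.7% → Line 2
Night shift: Line 2 828/2308 = 35.9%, Line 3 52/209 = 24.9% → Line 2
Overall: Line 2 1747/3731 = 46.8%, Line 3 2689/4862 = 55.3% → Line 3
(Line 2 wins every shift group but Line 3 wins overall — Line 2's units skew toward the low-rate night shift group.)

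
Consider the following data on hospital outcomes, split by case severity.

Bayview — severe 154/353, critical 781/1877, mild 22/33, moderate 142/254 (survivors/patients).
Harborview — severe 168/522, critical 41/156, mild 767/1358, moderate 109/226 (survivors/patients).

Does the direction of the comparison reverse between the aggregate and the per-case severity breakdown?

Severe: Bayview 154/353 = 43.6%, Harborview 168/522 = 32.2% → Bayview
Critical: Bayview 781/1877 = 41.6%, Harborview 41/156 = 26.3% → Bayview
Mild: Bayview 22/33 = 66.7%, Harborview 767/1358 = 56.5% → Bayview
Moderate: Bayview 142/254 = 55.9%, Harborview 109/226 = 48.2% → Bayview
Overall: Bayview 1099/2517 = 43.7%, Harborview 1085/2262 = 48.0% → Harborview
Bayview wins each case group but Harborview wins overall — the comparison reverses. Bayview's patients skew toward critical, which has a lower base rate.

Yes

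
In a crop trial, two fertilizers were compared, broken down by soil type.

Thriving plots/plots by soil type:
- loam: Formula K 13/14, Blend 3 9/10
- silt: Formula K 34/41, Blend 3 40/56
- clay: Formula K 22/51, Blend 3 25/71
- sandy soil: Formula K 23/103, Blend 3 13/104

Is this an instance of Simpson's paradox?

No

Loam: Formula K 13/14 = 92.9%, Blend 3 9/10 = 90.0% → Formula K
Silt: Formula K 34/41 = 82.9%, Blend 3 40/56 = 71.4% → Formula K
Clay: Formula K 22/51 = 43.1%, Blend 3 25/71 = 35.2% → Formula K
Sandy soil: Formula K 23/103 = 22.3%, Blend 3 13/104 = 12.5% → Formula K
Overall: Formula K 92/209 = 44.0%, Blend 3 87/241 = 36.1% → Formula K
Formula K wins overall and in every soil group — no reversal.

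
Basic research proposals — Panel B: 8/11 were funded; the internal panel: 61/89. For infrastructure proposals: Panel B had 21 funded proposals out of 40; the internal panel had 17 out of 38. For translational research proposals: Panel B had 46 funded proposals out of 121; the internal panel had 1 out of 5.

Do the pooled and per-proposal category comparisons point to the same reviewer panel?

Basic research: Panel B 8/11 = 72.7%, the internal panel 61/89 = 68.5% → Panel B
Infrastructure: Panel B 21/40 = 52.5%, the internal panel 17/38 = 44.7% → Panel B
Translational research: Panel B 46/121 = 38.0%, the internal panel 1/5 = 20.0% → Panel B
Overall: Panel B 75/172 = 43.6%, the internal panel 79/132 = 59.8% → the internal panel
Panel B wins each proposal group but the internal panel wins overall — the comparison reverses. Panel B's proposals skew toward translational research, which has a lower base rate.

No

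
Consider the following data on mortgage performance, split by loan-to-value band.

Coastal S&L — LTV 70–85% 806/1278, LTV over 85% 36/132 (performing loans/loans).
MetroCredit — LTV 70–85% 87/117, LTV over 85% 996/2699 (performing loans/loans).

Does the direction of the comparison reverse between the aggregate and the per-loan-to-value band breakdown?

LTV 70–85%: Coastal S&L 806/1278 = 63.1%, MetroCredit 87/117 = 74.4% → MetroCredit
LTV over 85%: Coastal S&L 36/132 = 27.3%, MetroCredit 996/2699 = 36.9% → MetroCredit
Overall: Coastal S&L 842/1410 = 59.7%, MetroCredit 1083/2816 = 38.5% → Coastal S&L
MetroCredit wins each loan-to-value group but Coastal S&L wins overall — the comparison reverses. MetroCredit's loans skew toward LTV over 85%, which has a lower base rate.

Yes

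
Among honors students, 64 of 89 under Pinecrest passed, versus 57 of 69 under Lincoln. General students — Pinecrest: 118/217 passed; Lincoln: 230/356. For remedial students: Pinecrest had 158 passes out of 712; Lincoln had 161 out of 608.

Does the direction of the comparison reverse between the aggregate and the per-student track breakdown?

No

Honors: Pinecrest 64/89 = 71.9%, Lincoln 57/69 = 82.6% → Lincoln
General: Pinecrest 118/217 = 54.4%, Lincoln 230/356 = 64.6% → Lincoln
Remedial: Pinecrest 158/712 = 22.2%, Lincoln 161/608 = 26.5% → Lincoln
Overall: Pinecrest 340/1018 = 33.4%, Lincoln 448/1033 = 43.4% → Lincoln
Lincoln wins overall and in every student group — no reversal.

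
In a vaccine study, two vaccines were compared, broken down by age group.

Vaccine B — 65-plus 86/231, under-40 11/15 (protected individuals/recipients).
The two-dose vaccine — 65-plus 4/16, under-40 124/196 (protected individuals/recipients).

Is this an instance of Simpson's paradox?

Yes

65-plus: Vaccine B 86/231 = 37.2%, the two-dose vaccine 4/16 = 25.0% → Vaccine B
Under-40: Vaccine B 11/15 = 73.3%, the two-dose vaccine 124/196 = 63.3% → Vaccine B
Overall: Vaccine B 97/246 = 39.4%, the two-dose vaccine 128/212 = 60.4% → the two-dose vaccine
Vaccine B wins each age group but the two-dose vaccine wins overall — the comparison reverses. Vaccine B's recipients skew toward 65-plus, which has a lower base rate.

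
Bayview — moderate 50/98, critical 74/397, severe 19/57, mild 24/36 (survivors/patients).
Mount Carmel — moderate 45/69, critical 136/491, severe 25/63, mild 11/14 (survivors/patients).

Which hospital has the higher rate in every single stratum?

Mount Carmel

Moderate: Bayview 50/98 = 51.0%, Mount Carmel 45/69 = 65.2% → Mount Carmel
Critical: Bayview 74/397 = 18.6%, Mount Carmel 136/491 = 27.7% → Mount Carmel
Severe: Bayview 19/57 = 33.3%, Mount Carmel 25/63 = 39.7% → Mount Carmel
Mild: Bayview 24/36 = 66.7%, Mount Carmel 11/14 = 78.6% → Mount Carmel
Mount Carmel has the higher rate in all 4 groups.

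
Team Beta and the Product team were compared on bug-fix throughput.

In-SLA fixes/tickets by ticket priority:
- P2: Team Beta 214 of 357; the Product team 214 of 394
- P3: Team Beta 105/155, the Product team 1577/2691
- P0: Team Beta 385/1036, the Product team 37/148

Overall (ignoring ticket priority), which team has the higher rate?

the Product team

P2: Team Beta 214/357 = 59.9%, the Product team 214/394 = 54.3% → Team Beta
P3: Team Beta 105/155 = 67.7%, the Product team 1577/2691 = 58.6% → Team Beta
P0: Team Beta 385/1036 = 37.2%, the Product team 37/148 = 25.0% → Team Beta
Overall: Team Beta 704/1548 = 45.5%, the Product team 1828/3233 = 56.5% → the Product team
(Team Beta wins every ticket group but the Product team wins overall — Team Beta's tickets skew toward the low-rate P0 group.)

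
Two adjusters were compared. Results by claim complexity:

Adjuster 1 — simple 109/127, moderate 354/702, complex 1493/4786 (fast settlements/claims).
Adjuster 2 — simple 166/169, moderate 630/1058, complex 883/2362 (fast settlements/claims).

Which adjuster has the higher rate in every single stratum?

Simple: Adjuster 1 109/127 = 85.8%, Adjuster 2 166/169 = 98.2% → Adjuster 2
Moderate: Adjuster 1 354/702 = 50.4%, Adjuster 2 630/1058 = 59.5% → Adjuster 2
Complex: Adjuster 1 1493/4786 = 31.2%, Adjuster 2 883/2362 = 37.4% → Adjuster 2
Adjuster 2 has the higher rate in all 3 groups.

Adjuster 2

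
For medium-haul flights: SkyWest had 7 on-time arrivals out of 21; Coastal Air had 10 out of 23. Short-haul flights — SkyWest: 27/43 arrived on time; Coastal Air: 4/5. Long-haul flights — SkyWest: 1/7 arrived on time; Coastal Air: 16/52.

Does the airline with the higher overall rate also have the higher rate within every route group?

Medium-haul: SkyWest 7/21 = 33.3%, Coastal Air 10/23 = 43.5% → Coastal Air
Short-haul: SkyWest 27/43 = 62.8%, Coastal Air 4/5 = 80.0% → Coastal Air
Long-haul: SkyWest 1/7 = 14.3%, Coastal Air 16/52 = 30.8% → Coastal Air
Overall: SkyWest 35/71 = 49.3%, Coastal Air 30/80 = 37.5% → SkyWest
Coastal Air wins each route group but SkyWest wins overall — the comparison reverses. Coastal Air's flights skew toward long-haul, which has a lower base rate.

No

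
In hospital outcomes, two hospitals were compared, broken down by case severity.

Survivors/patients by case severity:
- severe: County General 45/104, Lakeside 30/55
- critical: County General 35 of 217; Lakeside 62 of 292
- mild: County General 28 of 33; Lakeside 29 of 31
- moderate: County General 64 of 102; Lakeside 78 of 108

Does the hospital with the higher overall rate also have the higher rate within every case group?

Severe: County General 45/104 = 43.3%, Lakeside 30/55 = 54.5% → Lakeside
Critical: County General 35/217 = 16.1%, Lakeside 62/292 = 21.2% → Lakeside
Mild: County General 28/33 = 84.8%, Lakeside 29/31 = 93.5% → Lakeside
Moderate: County General 64/102 = 62.7%, Lakeside 78/108 = 72.2% → Lakeside
Overall: County General 172/456 = 37.7%, Lakeside 199/486 = 40.9% → Lakeside
Lakeside wins overall and in every case group — no reversal.

Yes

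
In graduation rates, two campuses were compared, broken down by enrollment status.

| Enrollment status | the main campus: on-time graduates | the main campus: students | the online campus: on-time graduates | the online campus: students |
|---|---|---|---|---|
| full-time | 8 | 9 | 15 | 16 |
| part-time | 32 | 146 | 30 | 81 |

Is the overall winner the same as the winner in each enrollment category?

Full-time: the main campus 8/9 = 88.9%, the online campus 15/16 = 93.8% → the online campus
Part-time: the main campus 32/146 = 21.9%, the online campus 30/81 = 37.0% → the online campus
Overall: the main campus 40/155 = 25.8%, the online campus 45/97 = 46.4% → the online campus
The online campus wins overall and in every enrollment group — no reversal.

Yes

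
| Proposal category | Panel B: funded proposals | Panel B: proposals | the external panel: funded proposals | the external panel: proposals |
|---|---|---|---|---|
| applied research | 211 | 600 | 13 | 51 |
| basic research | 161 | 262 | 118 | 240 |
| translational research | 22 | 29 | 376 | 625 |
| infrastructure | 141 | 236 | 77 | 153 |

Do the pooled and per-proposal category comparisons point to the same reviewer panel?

Applied research: Panel B 211/600 = 35.2%, the external panel 13/51 = 25.5% → Panel B
Basic research: Panel B 161/262 = 61.5%, the external panel 118/240 = 49.2% → Panel B
Translational research: Panel B 22/29 = 75.9%, the external panel 376/625 = 60.2% → Panel B
Infrastructure: Panel B 141/236 = 59.7%, the external panel 77/153 = 50.3% → Panel B
Overall: Panel B 535/1127 = 47.5%, the external panel 584/1069 = 54.6% → the external panel
Panel B wins each proposal group but the external panel wins overall — the comparison reverses. Panel B's proposals skew toward applied research, which has a lower base rate.

No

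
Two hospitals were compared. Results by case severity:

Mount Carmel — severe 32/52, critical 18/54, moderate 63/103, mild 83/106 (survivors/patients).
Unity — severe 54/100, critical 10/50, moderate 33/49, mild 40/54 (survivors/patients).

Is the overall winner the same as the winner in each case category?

Severe: Mount Carmel 32/52 = 61.5%, Unity 54/100 = 54.0% → Mount Carmel
Critical: Mount Carmel 18/54 = 33.3%, Unity 10/50 = 20.0% → Mount Carmel
Moderate: Mount Carmel 63/103 = 61.2%, Unity 33/49 = 67.3% → Unity
Mild: Mount Carmel 83/106 = 78.3%, Unity 40/54 = 74.1% → Mount Carmel
Overall: Mount Carmel 196/315 = 62.2%, Unity 137/253 = 54.2% → Mount Carmel
Neither sweeps: Mount Carmel wins 3 of 4 groups, Unity wins 1. Mount Carmel wins overall but not every group — no Simpson reversal.

No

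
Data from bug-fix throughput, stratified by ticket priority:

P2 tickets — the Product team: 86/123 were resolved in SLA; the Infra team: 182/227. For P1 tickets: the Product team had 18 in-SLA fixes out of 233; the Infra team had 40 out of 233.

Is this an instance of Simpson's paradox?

No

P2: the Product team 86/123 = 69.9%, the Infra team 182/227 = 80.2% → the Infra team
P1: the Product team 18/233 = 7.7%, the Infra team 40/233 = 17.2% → the Infra team
Overall: the Product team 104/356 = 29.2%, the Infra team 222/460 = 48.3% → the Infra team
The Infra team wins overall and in every ticket group — no reversal.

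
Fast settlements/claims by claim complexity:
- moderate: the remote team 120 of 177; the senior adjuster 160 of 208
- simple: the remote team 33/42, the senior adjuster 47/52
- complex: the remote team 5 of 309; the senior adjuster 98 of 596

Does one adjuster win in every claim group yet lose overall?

Moderate: the remote team 120/177 = 67.8%, the senior adjuster 160/208 = 76.9% → the senior adjuster
Simple: the remote team 33/42 = 78.6%, the senior adjuster 47/52 = 90.4% → the senior adjuster
Complex: the remote team 5/309 = 1.6%, the senior adjuster 98/596 = 16.4% → the senior adjuster
Overall: the remote team 158/528 = 29.9%, the senior adjuster 305/856 = 35.6% → the senior adjuster
The senior adjuster wins overall and in every claim group — no reversal.

No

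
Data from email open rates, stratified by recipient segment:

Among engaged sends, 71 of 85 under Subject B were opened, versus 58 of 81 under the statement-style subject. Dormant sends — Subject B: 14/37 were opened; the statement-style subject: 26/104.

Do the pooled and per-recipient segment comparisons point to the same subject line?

Yes

Engaged: Subject B 71/85 = 83.5%, the statement-style subject 58/81 = 71.6% → Subject B
Dormant: Subject B 14/37 = 37.8%, the statement-style subject 26/104 = 25.0% → Subject B
Overall: Subject B 85/122 = 69.7%, the statement-style subject 84/185 = 45.4% → Subject B
Subject B wins overall and in every recipient group — no reversal.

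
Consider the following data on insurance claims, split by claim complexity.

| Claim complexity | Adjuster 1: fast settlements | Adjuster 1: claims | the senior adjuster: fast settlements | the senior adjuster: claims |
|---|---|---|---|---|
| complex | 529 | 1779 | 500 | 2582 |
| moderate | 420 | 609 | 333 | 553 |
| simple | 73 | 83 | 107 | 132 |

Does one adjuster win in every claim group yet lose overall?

Complex: Adjuster 1 529/1779 = 29.7%, the senior adjuster 500/2582 = 19.4% → Adjuster 1
Moderate: Adjuster 1 420/609 = 69.0%, the senior adjuster 333/553 = 60.2% → Adjuster 1
Simple: Adjuster 1 73/83 = 88.0%, the senior adjuster 107/132 = 81.1% → Adjuster 1
Overall: Adjuster 1 1022/2471 = 41.4%, the senior adjuster 940/3267 = 28.8% → Adjuster 1
Adjuster 1 wins overall and in every claim group — no reversal.

No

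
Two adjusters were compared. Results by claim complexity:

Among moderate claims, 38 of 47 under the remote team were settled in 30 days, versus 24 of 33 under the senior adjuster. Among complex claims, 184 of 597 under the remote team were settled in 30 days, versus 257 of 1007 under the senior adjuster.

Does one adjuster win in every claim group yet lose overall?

Moderate: the remote team 38/47 = 80.9%, the senior adjuster 24/33 = 72.7% → the remote team
Complex: the remote team 184/597 = 30.8%, the senior adjuster 257/1007 = 25.5% → the remote team
Overall: the remote team 222/644 = 34.5%, the senior adjuster 281/1040 = 27.0% → the remote team
The remote team wins overall and in every claim group — no reversal.

No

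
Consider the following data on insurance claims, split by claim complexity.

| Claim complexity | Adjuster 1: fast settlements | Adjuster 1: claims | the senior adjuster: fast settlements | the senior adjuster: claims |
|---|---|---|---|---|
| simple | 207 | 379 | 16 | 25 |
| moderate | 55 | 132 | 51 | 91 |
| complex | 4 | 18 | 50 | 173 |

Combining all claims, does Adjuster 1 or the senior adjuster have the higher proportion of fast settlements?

Adjuster 1

Simple: Adjuster 1 207/379 = 54.6%, the senior adjuster 16/25 = 64.0% → the senior adjuster
Moderate: Adjuster 1 55/132 = 41.7%, the senior adjuster 51/91 = 56.0% → the senior adjuster
Complex: Adjuster 1 4/18 = 22.2%, the senior adjuster 50/173 = 28.9% → the senior adjuster
Overall: Adjuster 1 266/529 = 50.3%, the senior adjuster 117/289 = 40.5% → Adjuster 1
(The senior adjuster wins every claim group but Adjuster 1 wins overall — the senior adjuster's claims skew toward the low-rate complex group.)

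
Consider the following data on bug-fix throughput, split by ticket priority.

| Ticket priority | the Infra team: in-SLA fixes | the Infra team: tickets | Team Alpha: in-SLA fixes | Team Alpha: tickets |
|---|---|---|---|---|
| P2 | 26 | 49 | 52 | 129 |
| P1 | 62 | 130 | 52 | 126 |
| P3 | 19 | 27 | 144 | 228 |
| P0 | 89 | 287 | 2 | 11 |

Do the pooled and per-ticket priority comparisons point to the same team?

No

P2: the Infra team 26/49 = 53.1%, Team Alpha 52/129 = 40.3% → the Infra team
P1: the Infra team 62/130 = 47.7%, Team Alpha 52/126 = 41.3% → the Infra team
P3: the Infra team 19/27 = 70.4%, Team Alpha 144/228 = 63.2% → the Infra team
P0: the Infra team 89/287 = 31.0%, Team Alpha 2/11 = 18.2% → the Infra team
Overall: the Infra team 196/493 = 39.8%, Team Alpha 250/494 = 50.6% → Team Alpha
The Infra team wins each ticket group but Team Alpha wins overall — the comparison reverses. The Infra team's tickets skew toward P0, which has a lower base rate.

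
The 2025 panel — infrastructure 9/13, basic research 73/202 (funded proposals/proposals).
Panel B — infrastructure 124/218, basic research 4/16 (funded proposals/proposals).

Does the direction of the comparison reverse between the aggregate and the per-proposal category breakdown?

Infrastructure: the 2025 panel 9/13 = 69.2%, Panel B 124/218 = 56.9% → the 2025 panel
Basic research: the 2025 panel 73/202 = 36.1%, Panel B 4/16 = 25.0% → the 2025 panel
Overall: the 2025 panel 82/215 = 38.1%, Panel B 128/234 = 54.7% → Panel B
The 2025 panel wins each proposal group but Panel B wins overall — the comparison reverses. The 2025 panel's proposals skew toward basic research, which has a lower base rate.

Yes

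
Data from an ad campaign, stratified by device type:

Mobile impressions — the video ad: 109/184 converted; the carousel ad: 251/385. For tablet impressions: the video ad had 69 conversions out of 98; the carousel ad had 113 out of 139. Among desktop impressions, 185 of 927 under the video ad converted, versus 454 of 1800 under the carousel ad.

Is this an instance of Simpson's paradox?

No

Mobile: the video ad 109/184 = 59.2%, the carousel ad 251/385 = 65.2% → the carousel ad
Tablet: the video ad 69/98 = 70.4%, the carousel ad 113/139 = 81.3% → the carousel ad
Desktop: the video ad 185/927 = 20.0%, the carousel ad 454/1800 = 25.2% → the carousel ad
Overall: the video ad 363/1209 = 30.0%, the carousel ad 818/2324 = 35.2% → the carousel ad
The carousel ad wins overall and in every device group — no reversal.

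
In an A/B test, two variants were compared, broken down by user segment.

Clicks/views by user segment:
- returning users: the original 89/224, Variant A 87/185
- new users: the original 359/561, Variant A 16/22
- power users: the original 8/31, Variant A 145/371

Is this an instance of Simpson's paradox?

Yes

Returning users: the original 89/224 = 39.7%, Variant A 87/185 = 47.0% → Variant A
New users: the original 359/561 = 64.0%, Variant A 16/22 = 72.7% → Variant A
Power users: the original 8/31 = 25.8%, Variant A 145/371 = 39.1% → Variant A
Overall: the original 456/816 = 55.9%, Variant A 248/578 = 42.9% → the original
Variant A wins each user group but the original wins overall — the comparison reverses. Variant A's views skew toward power users, which has a lower base rate.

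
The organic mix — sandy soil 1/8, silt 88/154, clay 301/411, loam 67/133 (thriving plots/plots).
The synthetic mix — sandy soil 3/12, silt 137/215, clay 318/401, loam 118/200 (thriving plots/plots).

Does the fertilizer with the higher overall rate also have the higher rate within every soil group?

Sandy soil: the organic mix 1/8 = 12.5%, the synthetic mix 3/12 = 25.0% → the synthetic mix
Silt: the organic mix 88/154 = 57.1%, the synthetic mix 137/215 = 63.7% → the synthetic mix
Clay: the organic mix 301/411 = 73.2%, the synthetic mix 318/401 = 79.3% → the synthetic mix
Loam: the organic mix 67/133 = 50.4%, the synthetic mix 118/200 = 59.0% → the synthetic mix
Overall: the organic mix 457/706 = 64.7%, the synthetic mix 576/828 = 69.6% → the synthetic mix
The synthetic mix wins overall and in every soil group — no reversal.

Yes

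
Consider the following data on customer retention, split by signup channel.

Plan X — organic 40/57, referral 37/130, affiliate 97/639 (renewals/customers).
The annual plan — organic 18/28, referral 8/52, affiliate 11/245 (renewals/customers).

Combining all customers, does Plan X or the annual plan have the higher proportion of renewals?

Organic: Plan X 40/57 = 70.2%, the annual plan 18/28 = 64.3% → Plan X
Referral: Plan X 37/130 = 28.5%, the annual plan 8/52 = 15.4% → Plan X
Affiliate: Plan X 97/639 = 15.2%, the annual plan 11/245 = 4.5% → Plan X
Overall: Plan X 174/826 = 21.1%, the annual plan 37/325 = 11.4% → Plan X

Plan X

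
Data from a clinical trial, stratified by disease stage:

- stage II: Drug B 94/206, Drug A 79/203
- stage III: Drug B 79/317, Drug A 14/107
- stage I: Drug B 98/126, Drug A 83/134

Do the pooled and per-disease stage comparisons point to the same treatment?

Yes

Stage II: Drug B 94/206 = 45.6%, Drug A 79/203 = 38.9% → Drug B
Stage III: Drug B 79/317 = 24.9%, Drug A 14/107 = 13.1% → Drug B
Stage I: Drug B 98/126 = 77.8%, Drug A 83/134 = 61.9% → Drug B
Overall: Drug B 271/649 = 41.8%, Drug A 176/444 = 39.6% → Drug B
Drug B wins overall and in every disease group — no reversal.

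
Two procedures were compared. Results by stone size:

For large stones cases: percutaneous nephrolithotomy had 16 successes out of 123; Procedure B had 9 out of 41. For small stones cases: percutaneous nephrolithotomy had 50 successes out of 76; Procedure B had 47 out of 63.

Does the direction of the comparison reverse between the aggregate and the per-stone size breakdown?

Large stones: percutaneous nephrolithotomy 16/123 = 13.0%, Procedure B 9/41 = 22.0% → Procedure B
Small stones: percutaneous nephrolithotomy 50/76 = 65.8%, Procedure B 47/63 = 74.6% → Procedure B
Overall: percutaneous nephrolithotomy 66/199 = 33.2%, Procedure B 56/104 = 53.8% → Procedure B
Procedure B wins overall and in every stone group — no reversal.

No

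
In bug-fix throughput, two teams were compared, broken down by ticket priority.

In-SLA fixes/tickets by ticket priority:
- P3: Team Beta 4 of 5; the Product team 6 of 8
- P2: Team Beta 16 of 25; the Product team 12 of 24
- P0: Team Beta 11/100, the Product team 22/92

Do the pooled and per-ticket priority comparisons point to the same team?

No

P3: Team Beta 4/5 = 80.0%, the Product team 6/8 = 75.0% → Team Beta
P2: Team Beta 16/25 = 64.0%, the Product team 12/24 = 50.0% → Team Beta
P0: Team Beta 11/100 = 11.0%, the Product team 22/92 = 23.9% → the Product team
Overall: Team Beta 31/130 = 23.8%, the Product team 40/124 = 32.3% → the Product team
Neither sweeps: Team Beta wins 2 of 3 groups, the Product team wins 1. The Product team wins overall but not every group — no Simpson reversal.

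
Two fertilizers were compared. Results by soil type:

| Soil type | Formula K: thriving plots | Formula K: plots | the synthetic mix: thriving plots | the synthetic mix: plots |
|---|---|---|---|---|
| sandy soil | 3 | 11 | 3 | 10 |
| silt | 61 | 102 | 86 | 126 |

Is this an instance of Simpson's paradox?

Sandy soil: Formula K 3/11 = 27.3%, the synthetic mix 3/10 = 30.0% → the synthetic mix
Silt: Formula K 61/102 = 59.8%, the synthetic mix 86/126 = 68.3% → the synthetic mix
Overall: Formula K 64/113 = 56.6%, the synthetic mix 89/136 = 65.4% → the synthetic mix
The synthetic mix wins overall and in every soil group — no reversal.

No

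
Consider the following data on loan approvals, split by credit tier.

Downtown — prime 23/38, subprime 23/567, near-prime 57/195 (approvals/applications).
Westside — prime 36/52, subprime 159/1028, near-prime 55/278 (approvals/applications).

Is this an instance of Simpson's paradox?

Prime: Downtown 23/38 = 60.5%, Westside 36/52 = 69.2% → Westside
Subprime: Downtown 23/567 = 4.1%, Westside 159/1028 = 15.5% → Westside
Near-prime: Downtown 57/195 = 29.2%, Westside 55/278 = 19.8% → Downtown
Overall: Downtown 103/800 = 12.9%, Westside 250/1358 = 18.4% → Westside
Neither sweeps: Downtown wins 1 of 3 groups, Westside wins 2. Westside wins overall but not every group — no Simpson reversal.

No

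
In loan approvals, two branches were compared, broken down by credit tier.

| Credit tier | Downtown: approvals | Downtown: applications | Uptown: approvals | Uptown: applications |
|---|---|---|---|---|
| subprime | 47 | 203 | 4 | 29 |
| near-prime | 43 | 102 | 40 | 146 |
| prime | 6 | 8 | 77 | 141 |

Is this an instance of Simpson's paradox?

Subprime: Downtown 47/203 = 23.2%, Uptown 4/29 = 13.8% → Downtown
Near-prime: Downtown 43/102 = 42.2%, Uptown 40/146 = 27.4% → Downtown
Prime: Downtown 6/8 = 75.0%, Uptown 77/141 = 54.6% → Downtown
Overall: Downtown 96/313 = 30.7%, Uptown 121/316 = 38.3% → Uptown
Downtown wins each credit group but Uptown wins overall — the comparison reverses. Downtown's applications skew toward subprime, which has a lower base rate.

Yes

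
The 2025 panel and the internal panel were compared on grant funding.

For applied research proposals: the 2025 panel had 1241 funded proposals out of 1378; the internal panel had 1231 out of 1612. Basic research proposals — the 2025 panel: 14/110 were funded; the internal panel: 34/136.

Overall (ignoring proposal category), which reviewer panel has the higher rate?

the 2025 panel

Applied research: the 2025 panel 1241/1378 = 90.1%, the internal panel 1231/1612 = 76.4% → the 2025 panel
Basic research: the 2025 panel 14/110 = 12.7%, the internal panel 34/136 = 25.0% → the internal panel
Overall: the 2025 panel 1255/1488 = 84.3%, the internal panel 1265/1748 = 72.4% → the 2025 panel
(Neither sweeps every proposal group, but the 2025 panel has the higher pooled rate.)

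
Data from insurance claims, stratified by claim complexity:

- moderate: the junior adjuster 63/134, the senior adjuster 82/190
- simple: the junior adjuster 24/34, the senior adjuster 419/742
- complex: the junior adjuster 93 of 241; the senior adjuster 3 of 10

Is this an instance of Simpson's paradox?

Yes

Moderate: the junior adjuster 63/134 = 47.0%, the senior adjuster 82/190 = 43.2% → the junior adjuster
Simple: the junior adjuster 24/34 = 70.6%, the senior adjuster 419/742 = 56.5% → the junior adjuster
Complex: the junior adjuster 93/241 = 38.6%, the senior adjuster 3/10 = 30.0% → the junior adjuster
Overall: the junior adjuster 180/409 = 44.0%, the senior adjuster 504/942 = 53.5% → the senior adjuster
The junior adjuster wins each claim group but the senior adjuster wins overall — the comparison reverses. The junior adjuster's claims skew toward complex, which has a lower base rate.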